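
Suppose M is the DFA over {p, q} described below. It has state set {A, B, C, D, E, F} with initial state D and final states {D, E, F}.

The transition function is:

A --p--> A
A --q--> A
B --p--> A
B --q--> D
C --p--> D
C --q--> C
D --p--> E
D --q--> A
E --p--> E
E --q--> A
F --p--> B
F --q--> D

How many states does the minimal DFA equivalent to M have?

First remove the unreachable states {B,C,F}; 3 states remain.
Initial partition by acceptance: {D,E} | {A}.
Stable partition: {D,E} | {A} — 2 equivalence classes.

2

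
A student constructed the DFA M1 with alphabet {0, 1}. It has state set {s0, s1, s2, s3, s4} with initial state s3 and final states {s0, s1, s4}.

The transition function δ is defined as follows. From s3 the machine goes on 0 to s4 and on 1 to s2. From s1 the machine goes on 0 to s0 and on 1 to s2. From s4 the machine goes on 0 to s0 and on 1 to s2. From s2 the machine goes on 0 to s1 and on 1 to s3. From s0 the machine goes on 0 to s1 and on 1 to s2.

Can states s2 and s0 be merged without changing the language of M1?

No

All states are reachable from the start state.
Start with accepting vs non-accepting: {s0,s1,s4} | {s2,s3}.
No further refinement is possible. Final partition (2 blocks): {s0,s1,s4} | {s2,s3}.
s2 and s0 end up in different blocks, so they are distinguishable. For instance, the string 'ε' is accepted from only s0.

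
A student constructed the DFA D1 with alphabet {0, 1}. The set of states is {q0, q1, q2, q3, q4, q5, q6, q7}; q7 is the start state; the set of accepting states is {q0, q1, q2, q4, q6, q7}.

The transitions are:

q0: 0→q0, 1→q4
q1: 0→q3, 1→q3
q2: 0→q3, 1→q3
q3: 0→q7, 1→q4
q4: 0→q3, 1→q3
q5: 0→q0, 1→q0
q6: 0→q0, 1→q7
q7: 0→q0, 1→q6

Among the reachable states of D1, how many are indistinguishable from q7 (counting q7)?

States {q1,q2,q5} cannot be reached from the start state, so discard them.
P0 = {q0,q4,q6,q7} | {q3}.
On input 0, block {q0,q4,q6,q7} splits into {q0,q6,q7} and {q4}.
Refine {q0,q6,q7} on symbol 1: members go to different blocks, giving {q6,q7} and {q0}.
The partition is now stable with 4 blocks: {q6,q7} | {q3} | {q4} | {q0}.
State q7 belongs to the block {q6,q7}, which has 2 states.

2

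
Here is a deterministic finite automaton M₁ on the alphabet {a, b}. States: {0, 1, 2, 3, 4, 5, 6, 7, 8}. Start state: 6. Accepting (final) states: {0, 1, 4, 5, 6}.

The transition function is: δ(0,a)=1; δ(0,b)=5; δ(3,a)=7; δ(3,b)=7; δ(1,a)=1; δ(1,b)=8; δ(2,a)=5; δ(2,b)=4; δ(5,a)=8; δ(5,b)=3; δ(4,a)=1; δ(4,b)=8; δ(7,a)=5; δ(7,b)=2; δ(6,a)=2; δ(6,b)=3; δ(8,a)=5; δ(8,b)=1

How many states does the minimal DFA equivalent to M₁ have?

5

First remove the unreachable states {0}; 8 states remain.
P0 = {1,4,5,6} | {2,3,7,8}.
Refine {1,4,5,6} on symbol a: members go to different blocks, giving {1,4} and {5,6}.
On input a, block {2,3,7,8} splits into {2,7,8} and {3}.
Refine {2,7,8} on symbol b: members go to different blocks, giving {2,8} and {7}.
Stable partition: {1,4} | {2,8} | {5,6} | {3} | {7} — 5 equivalence classes.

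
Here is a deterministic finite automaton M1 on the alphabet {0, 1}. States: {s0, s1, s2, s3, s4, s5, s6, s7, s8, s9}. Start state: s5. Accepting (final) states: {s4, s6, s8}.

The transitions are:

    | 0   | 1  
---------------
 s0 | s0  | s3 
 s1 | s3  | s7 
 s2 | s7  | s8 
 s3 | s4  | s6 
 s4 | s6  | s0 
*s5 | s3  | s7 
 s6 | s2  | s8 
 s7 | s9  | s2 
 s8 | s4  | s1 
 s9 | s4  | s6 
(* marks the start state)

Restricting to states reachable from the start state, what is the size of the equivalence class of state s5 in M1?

Initial partition by acceptance: {s4,s6,s8} | {s0,s1,s2,s3,s5,s7,s9}.
On input 0, block {s4,s6,s8} splits into {s4,s8} and {s6}.
Refine {s4,s8} on symbol 0: members go to different blocks, giving {s4} and {s8}.
On input 0, block {s0,s1,s2,s3,s5,s7,s9} splits into {s0,s1,s2,s5,s7} and {s3,s9}.
On input 0, block {s0,s1,s2,s5,s7} splits into {s1,s5,s7} and {s0,s2}.
Split {s1,s5,s7} by δ(·,1) → {s1,s5} and {s7}.
Refine {s0,s2} on symbol 0: members go to different blocks, giving {s0} and {s2}.
Stable partition: {s4} | {s1,s5} | {s6} | {s8} | {s3,s9} | {s0} | {s7} | {s2} — 8 equivalence classes.
The equivalence class containing s5 is {s1,s5}, of size 2.

2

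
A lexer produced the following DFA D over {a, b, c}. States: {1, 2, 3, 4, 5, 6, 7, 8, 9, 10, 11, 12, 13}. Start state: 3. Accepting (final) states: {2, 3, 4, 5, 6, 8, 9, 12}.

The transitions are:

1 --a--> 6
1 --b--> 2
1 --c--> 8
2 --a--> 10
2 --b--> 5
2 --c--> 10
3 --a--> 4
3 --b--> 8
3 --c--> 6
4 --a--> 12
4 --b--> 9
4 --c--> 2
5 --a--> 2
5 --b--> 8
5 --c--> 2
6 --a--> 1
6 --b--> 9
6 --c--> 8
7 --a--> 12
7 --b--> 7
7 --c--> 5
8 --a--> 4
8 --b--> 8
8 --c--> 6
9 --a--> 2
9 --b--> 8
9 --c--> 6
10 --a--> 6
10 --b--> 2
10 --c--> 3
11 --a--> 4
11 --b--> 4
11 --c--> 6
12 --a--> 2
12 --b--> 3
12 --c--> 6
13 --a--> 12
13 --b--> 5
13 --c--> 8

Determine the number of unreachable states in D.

Starting at 3 and following transitions, the reachable set is {1, 2, 3, 4, 5, 6, 8, 9, 10, 12}. That leaves 7, 11, 13 unreachable — 3 in total.

3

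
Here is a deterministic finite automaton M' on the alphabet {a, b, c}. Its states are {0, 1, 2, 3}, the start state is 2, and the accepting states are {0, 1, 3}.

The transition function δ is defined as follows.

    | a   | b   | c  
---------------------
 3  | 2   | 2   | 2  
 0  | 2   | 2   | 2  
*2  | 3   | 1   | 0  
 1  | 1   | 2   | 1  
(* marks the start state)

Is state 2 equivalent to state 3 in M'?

All states are reachable from the start state.
Start with accepting vs non-accepting: {0,1,3} | {2}.
On input a, block {0,1,3} splits into {0,3} and {1}.
No further refinement is possible. Final partition (3 blocks): {0,3} | {2} | {1}.
2 and 3 end up in different blocks, so they are distinguishable. For instance, the string 'ε' is accepted from only 3.

No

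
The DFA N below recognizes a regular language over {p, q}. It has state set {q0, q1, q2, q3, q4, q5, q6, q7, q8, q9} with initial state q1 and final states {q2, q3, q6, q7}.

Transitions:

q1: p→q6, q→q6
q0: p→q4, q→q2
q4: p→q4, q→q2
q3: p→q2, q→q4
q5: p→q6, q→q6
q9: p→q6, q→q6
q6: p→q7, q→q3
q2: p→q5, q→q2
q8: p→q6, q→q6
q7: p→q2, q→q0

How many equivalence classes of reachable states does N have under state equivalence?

Reachable states from the start: {q0,q1,q2,q3,q4,q5,q6,q7}. Unreachable: {q8,q9} — drop them.
Start with accepting vs non-accepting: {q2,q3,q6,q7} | {q0,q1,q4,q5}.
Split {q2,q3,q6,q7} by δ(·,p) → {q3,q6,q7} and {q2}.
On input p, block {q3,q6,q7} splits into {q3,q7} and {q6}.
On input p, block {q0,q1,q4,q5} splits into {q0,q4} and {q1,q5}.
The partition is now stable with 5 blocks: {q3,q7} | {q0,q4} | {q2} | {q6} | {q1,q5}.

5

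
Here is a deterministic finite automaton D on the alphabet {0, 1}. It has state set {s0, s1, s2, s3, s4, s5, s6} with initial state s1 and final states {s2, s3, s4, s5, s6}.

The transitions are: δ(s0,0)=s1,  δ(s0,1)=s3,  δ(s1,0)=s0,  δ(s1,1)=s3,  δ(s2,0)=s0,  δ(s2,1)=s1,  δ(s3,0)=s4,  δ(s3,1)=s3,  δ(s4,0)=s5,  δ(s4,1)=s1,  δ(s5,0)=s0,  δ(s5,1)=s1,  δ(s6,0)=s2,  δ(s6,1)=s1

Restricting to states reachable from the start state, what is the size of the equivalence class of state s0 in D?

First remove the unreachable states {s2,s6}; 5 states remain.
P0 = {s3,s4,s5} | {s0,s1}.
Refine {s3,s4,s5} on symbol 0: members go to different blocks, giving {s3,s4} and {s5}.
On input 0, block {s3,s4} splits into {s3} and {s4}.
The partition is now stable with 4 blocks: {s3} | {s0,s1} | {s5} | {s4}.
State s0 belongs to the block {s0,s1}, which has 2 states.

2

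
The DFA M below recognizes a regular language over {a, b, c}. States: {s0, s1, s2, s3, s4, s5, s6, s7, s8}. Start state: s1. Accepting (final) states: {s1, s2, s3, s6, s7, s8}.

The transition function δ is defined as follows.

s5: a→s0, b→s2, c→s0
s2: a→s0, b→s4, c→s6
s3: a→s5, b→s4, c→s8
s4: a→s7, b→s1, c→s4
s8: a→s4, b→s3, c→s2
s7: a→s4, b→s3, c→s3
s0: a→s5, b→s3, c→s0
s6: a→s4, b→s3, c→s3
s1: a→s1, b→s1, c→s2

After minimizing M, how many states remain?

5

All states are reachable from the start state.
Start with accepting vs non-accepting: {s1,s2,s3,s6,s7,s8} | {s0,s4,s5}.
On input a, block {s1,s2,s3,s6,s7,s8} splits into {s2,s3,s6,s7,s8} and {s1}.
Split {s2,s3,s6,s7,s8} by δ(·,b) → {s6,s7,s8} and {s2,s3}.
Refine {s0,s4,s5} on symbol a: members go to different blocks, giving {s0,s5} and {s4}.
The partition is now stable with 5 blocks: {s6,s7,s8} | {s0,s5} | {s1} | {s2,s3} | {s4}.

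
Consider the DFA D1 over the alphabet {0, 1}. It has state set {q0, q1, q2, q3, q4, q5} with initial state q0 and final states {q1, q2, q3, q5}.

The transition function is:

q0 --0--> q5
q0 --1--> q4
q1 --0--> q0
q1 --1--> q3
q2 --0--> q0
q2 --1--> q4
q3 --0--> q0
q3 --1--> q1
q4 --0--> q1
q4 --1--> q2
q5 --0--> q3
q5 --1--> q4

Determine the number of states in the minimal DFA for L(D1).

All states are reachable from the start state.
P0 = {q1,q2,q3,q5} | {q0,q4}.
Refine {q1,q2,q3,q5} on symbol 0: members go to different blocks, giving {q1,q2,q3} and {q5}.
On input 1, block {q1,q2,q3} splits into {q1,q3} and {q2}.
Refine {q0,q4} on symbol 0: members go to different blocks, giving {q0} and {q4}.
No further refinement is possible. Final partition (5 blocks): {q1,q3} | {q0} | {q5} | {q2} | {q4}.

5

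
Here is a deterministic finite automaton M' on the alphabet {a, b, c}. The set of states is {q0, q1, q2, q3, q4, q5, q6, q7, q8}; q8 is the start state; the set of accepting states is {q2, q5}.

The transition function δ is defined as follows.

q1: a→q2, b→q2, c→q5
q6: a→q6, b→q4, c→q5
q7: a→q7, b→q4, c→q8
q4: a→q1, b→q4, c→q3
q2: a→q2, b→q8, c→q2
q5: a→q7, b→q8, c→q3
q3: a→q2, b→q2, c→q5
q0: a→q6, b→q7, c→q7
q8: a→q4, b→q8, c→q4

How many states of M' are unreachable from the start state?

2

No path from q8 leads to q0, q6; the other 7 states are all reachable.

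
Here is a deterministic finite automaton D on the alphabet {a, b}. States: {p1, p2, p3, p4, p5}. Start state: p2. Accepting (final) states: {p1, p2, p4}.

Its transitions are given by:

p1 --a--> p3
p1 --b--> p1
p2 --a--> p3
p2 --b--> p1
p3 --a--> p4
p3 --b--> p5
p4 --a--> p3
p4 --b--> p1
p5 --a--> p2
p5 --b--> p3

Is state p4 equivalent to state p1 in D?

Yes

P0 = {p1,p2,p4} | {p3,p5}.
The partition is now stable with 2 blocks: {p1,p2,p4} | {p3,p5}.
p4 and p1 lie in the same block of the stable partition, so they are equivalent — no string distinguishes them.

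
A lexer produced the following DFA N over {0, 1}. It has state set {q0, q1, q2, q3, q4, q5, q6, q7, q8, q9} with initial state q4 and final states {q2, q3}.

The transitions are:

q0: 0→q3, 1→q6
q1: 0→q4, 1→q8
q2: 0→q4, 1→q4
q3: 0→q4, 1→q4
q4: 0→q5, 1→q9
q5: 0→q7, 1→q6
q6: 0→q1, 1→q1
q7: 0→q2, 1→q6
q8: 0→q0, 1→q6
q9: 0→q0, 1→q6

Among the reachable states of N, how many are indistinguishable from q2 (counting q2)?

Every state is reachable, so we keep all 10.
Initial partition by acceptance: {q2,q3} | {q0,q1,q4,q5,q6,q7,q8,q9}.
On input 0, block {q0,q1,q4,q5,q6,q7,q8,q9} splits into {q1,q4,q5,q6,q8,q9} and {q0,q7}.
Split {q1,q4,q5,q6,q8,q9} by δ(·,0) → {q1,q4,q6} and {q5,q8,q9}.
Split {q1,q4,q6} by δ(·,0) → {q1,q6} and {q4}.
Split {q1,q6} by δ(·,0) → {q1} and {q6}.
No further refinement is possible. Final partition (6 blocks): {q2,q3} | {q1} | {q0,q7} | {q5,q8,q9} | {q4} | {q6}.
State q2 belongs to the block {q2,q3}, which has 2 states.

2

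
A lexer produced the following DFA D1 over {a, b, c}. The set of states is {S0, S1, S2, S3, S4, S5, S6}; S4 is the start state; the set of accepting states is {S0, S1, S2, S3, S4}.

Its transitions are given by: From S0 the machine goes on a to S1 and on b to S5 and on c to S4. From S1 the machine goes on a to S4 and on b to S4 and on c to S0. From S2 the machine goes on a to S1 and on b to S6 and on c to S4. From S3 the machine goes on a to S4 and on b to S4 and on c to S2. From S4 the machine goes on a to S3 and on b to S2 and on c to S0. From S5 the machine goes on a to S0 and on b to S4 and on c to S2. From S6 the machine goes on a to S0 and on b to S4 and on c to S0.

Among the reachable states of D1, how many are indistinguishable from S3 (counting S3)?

2

Start with accepting vs non-accepting: {S0,S1,S2,S3,S4} | {S5,S6}.
Refine {S0,S1,S2,S3,S4} on symbol b: members go to different blocks, giving {S1,S3,S4} and {S0,S2}.
Split {S1,S3,S4} by δ(·,b) → {S1,S3} and {S4}.
The partition is now stable with 4 blocks: {S1,S3} | {S5,S6} | {S0,S2} | {S4}.
The equivalence class containing S3 is {S1,S3}, of size 2.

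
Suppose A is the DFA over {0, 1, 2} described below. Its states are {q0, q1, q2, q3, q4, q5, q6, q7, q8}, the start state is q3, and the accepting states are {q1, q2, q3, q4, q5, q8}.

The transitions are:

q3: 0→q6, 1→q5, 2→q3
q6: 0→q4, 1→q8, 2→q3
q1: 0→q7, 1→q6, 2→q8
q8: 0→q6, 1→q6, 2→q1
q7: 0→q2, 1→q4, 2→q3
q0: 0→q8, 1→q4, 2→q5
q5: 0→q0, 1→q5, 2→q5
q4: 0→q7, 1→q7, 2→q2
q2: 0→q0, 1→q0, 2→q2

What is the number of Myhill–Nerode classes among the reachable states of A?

Initial partition by acceptance: {q1,q2,q3,q4,q5,q8} | {q0,q6,q7}.
On input 1, block {q1,q2,q3,q4,q5,q8} splits into {q1,q2,q4,q8} and {q3,q5}.
The partition is now stable with 3 blocks: {q1,q2,q4,q8} | {q0,q6,q7} | {q3,q5}.

3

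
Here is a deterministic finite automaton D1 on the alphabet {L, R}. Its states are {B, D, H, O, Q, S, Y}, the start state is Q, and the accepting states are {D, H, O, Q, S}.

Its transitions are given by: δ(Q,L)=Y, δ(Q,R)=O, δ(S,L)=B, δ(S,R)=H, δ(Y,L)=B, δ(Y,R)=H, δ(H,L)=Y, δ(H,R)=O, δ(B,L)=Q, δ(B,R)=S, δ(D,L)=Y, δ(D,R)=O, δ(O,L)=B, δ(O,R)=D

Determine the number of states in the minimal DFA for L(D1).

4

Start with accepting vs non-accepting: {D,H,O,Q,S} | {B,Y}.
Refine {B,Y} on symbol L: members go to different blocks, giving {B} and {Y}.
On input L, block {D,H,O,Q,S} splits into {D,H,Q} and {O,S}.
No further refinement is possible. Final partition (4 blocks): {D,H,Q} | {B} | {Y} | {O,S}.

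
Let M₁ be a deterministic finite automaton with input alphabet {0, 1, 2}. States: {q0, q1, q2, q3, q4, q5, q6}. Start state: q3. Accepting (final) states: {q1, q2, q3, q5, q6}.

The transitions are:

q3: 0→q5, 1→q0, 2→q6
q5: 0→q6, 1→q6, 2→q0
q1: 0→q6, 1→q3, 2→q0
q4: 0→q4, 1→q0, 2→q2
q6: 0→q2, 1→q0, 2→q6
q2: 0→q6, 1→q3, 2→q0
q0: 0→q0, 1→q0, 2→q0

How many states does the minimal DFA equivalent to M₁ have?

3

Reachable states from the start: {q0,q2,q3,q5,q6}. Unreachable: {q1,q4} — drop them.
Start with accepting vs non-accepting: {q2,q3,q5,q6} | {q0}.
On input 1, block {q2,q3,q5,q6} splits into {q2,q5} and {q3,q6}.
The partition is now stable with 3 blocks: {q2,q5} | {q0} | {q3,q6}.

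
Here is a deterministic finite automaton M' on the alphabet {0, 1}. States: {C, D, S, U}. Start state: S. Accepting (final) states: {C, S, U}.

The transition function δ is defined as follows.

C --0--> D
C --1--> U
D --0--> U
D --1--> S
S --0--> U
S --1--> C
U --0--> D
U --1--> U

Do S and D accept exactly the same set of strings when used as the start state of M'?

No

Start with accepting vs non-accepting: {C,S,U} | {D}.
Split {C,S,U} by δ(·,0) → {C,U} and {S}.
Stable partition: {C,U} | {D} | {S} — 3 equivalence classes.
S and D end up in different blocks, so they are distinguishable. For instance, the string 'ε' is accepted from only S.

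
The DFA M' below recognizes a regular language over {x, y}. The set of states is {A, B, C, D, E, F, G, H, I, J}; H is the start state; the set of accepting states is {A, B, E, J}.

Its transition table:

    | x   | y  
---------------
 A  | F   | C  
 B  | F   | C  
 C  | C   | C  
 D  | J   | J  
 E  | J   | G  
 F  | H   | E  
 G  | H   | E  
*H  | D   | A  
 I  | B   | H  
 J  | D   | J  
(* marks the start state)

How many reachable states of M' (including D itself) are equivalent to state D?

1

Reachable states from the start: {A,C,D,E,F,G,H,J}. Unreachable: {B,I} — drop them.
Start with accepting vs non-accepting: {A,E,J} | {C,D,F,G,H}.
Refine {A,E,J} on symbol x: members go to different blocks, giving {A,J} and {E}.
Refine {A,J} on symbol y: members go to different blocks, giving {A} and {J}.
Split {C,D,F,G,H} by δ(·,x) → {C,F,G,H} and {D}.
Split {C,F,G,H} by δ(·,x) → {C,F,G} and {H}.
On input x, block {C,F,G} splits into {F,G} and {C}.
Stable partition: {A} | {F,G} | {E} | {J} | {D} | {H} | {C} — 7 equivalence classes.
State D belongs to the block {D}, which has 1 states.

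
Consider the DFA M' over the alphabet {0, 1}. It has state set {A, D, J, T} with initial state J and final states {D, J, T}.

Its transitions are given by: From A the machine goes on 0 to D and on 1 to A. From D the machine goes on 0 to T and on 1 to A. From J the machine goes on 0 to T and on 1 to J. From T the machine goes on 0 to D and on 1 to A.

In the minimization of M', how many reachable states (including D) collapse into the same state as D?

2

All states are reachable from the start state.
Initial partition by acceptance: {D,J,T} | {A}.
Split {D,J,T} by δ(·,1) → {D,T} and {J}.
No further refinement is possible. Final partition (3 blocks): {D,T} | {A} | {J}.
State D belongs to the block {D,T}, which has 2 states.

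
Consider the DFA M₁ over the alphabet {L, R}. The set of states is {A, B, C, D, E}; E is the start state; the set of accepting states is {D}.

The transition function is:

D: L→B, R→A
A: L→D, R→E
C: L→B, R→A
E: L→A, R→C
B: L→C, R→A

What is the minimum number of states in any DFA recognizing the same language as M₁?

4

All states are reachable from the start state.
P0 = {D} | {A,B,C,E}.
Refine {A,B,C,E} on symbol L: members go to different blocks, giving {B,C,E} and {A}.
Split {B,C,E} by δ(·,L) → {B,C} and {E}.
Stable partition: {D} | {B,C} | {A} | {E} — 4 equivalence classes.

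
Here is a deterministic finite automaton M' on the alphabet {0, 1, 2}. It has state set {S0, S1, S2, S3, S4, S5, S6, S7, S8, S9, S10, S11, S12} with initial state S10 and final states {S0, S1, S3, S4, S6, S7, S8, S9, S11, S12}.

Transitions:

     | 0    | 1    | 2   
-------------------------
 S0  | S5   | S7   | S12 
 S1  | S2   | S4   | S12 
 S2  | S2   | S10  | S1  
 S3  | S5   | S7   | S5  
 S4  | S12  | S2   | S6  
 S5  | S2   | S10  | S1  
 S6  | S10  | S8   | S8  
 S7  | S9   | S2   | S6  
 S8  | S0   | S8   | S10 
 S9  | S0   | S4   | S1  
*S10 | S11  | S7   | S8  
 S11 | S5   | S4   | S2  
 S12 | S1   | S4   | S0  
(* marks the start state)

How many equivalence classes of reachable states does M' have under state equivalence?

8

Reachable states from the start: {S0,S1,S2,S4,S5,S6,S7,S8,S9,S10,S11,S12}. Unreachable: {S3} — drop them.
Initial partition by acceptance: {S0,S1,S4,S6,S7,S8,S9,S11,S12} | {S2,S5,S10}.
Refine {S0,S1,S4,S6,S7,S8,S9,S11,S12} on symbol 0: members go to different blocks, giving {S4,S7,S8,S9,S12} and {S0,S1,S6,S11}.
Split {S4,S7,S8,S9,S12} by δ(·,0) → {S8,S9,S12} and {S4,S7}.
Split {S8,S9,S12} by δ(·,1) → {S9,S12} and {S8}.
On input 0, block {S2,S5,S10} splits into {S2,S5} and {S10}.
Split {S0,S1,S6,S11} by δ(·,0) → {S0,S1,S11} and {S6}.
On input 2, block {S0,S1,S11} splits into {S0,S1} and {S11}.
The partition is now stable with 8 blocks: {S9,S12} | {S2,S5} | {S0,S1} | {S4,S7} | {S8} | {S10} | {S6} | {S11}.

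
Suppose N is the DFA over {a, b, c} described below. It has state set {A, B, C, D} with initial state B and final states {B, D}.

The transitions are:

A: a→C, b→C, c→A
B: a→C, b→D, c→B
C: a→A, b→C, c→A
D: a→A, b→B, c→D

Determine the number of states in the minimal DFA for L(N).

2

Initial partition by acceptance: {B,D} | {A,C}.
No further refinement is possible. Final partition (2 blocks): {B,D} | {A,C}.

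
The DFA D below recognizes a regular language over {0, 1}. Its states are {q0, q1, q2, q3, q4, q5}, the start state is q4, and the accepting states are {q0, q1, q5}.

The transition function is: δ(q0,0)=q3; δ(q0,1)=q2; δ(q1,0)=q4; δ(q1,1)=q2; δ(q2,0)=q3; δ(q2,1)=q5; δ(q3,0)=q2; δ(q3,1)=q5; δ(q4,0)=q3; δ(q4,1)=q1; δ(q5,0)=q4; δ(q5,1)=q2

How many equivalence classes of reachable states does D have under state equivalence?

2

Reachable states from the start: {q1,q2,q3,q4,q5}. Unreachable: {q0} — drop them.
P0 = {q1,q5} | {q2,q3,q4}.
Stable partition: {q1,q5} | {q2,q3,q4} — 2 equivalence classes.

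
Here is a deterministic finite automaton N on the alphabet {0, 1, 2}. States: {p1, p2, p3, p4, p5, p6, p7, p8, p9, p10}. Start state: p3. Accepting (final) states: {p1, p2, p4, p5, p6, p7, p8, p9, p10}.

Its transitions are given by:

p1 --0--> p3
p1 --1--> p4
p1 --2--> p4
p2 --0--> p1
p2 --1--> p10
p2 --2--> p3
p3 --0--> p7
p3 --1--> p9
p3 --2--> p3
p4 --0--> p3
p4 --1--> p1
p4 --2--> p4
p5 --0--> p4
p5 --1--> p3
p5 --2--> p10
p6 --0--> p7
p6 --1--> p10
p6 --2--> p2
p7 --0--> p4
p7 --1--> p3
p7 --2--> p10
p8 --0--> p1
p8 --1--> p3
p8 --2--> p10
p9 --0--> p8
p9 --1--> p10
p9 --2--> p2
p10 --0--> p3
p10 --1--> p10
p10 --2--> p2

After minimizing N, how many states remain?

6

States {p5,p6} cannot be reached from the start state, so discard them.
Initial partition by acceptance: {p1,p2,p4,p7,p8,p9,p10} | {p3}.
Refine {p1,p2,p4,p7,p8,p9,p10} on symbol 0: members go to different blocks, giving {p2,p7,p8,p9} and {p1,p4,p10}.
Refine {p2,p7,p8,p9} on symbol 0: members go to different blocks, giving {p2,p7,p8} and {p9}.
On input 1, block {p2,p7,p8} splits into {p7,p8} and {p2}.
On input 2, block {p1,p4,p10} splits into {p1,p4} and {p10}.
No further refinement is possible. Final partition (6 blocks): {p7,p8} | {p3} | {p1,p4} | {p9} | {p2} | {p10}.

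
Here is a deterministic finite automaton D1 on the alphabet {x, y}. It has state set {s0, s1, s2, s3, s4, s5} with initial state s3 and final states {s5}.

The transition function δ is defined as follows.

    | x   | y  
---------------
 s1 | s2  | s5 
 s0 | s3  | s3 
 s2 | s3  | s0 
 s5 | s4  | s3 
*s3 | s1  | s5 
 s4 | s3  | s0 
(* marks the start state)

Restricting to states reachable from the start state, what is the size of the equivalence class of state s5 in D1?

1

Every state is reachable, so we keep all 6.
Start with accepting vs non-accepting: {s5} | {s0,s1,s2,s3,s4}.
Refine {s0,s1,s2,s3,s4} on symbol y: members go to different blocks, giving {s0,s2,s4} and {s1,s3}.
On input y, block {s0,s2,s4} splits into {s2,s4} and {s0}.
On input x, block {s1,s3} splits into {s1} and {s3}.
No further refinement is possible. Final partition (5 blocks): {s5} | {s2,s4} | {s1} | {s0} | {s3}.
State s5 belongs to the block {s5}, which has 1 states.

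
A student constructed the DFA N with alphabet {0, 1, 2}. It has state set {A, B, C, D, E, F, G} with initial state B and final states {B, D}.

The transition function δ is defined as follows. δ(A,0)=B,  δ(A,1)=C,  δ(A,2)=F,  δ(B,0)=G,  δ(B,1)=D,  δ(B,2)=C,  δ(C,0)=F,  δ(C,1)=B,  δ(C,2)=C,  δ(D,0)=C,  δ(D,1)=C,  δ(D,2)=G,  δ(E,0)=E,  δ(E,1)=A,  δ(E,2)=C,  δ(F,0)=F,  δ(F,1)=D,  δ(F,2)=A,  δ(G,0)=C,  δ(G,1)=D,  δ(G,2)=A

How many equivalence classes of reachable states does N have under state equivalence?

6

First remove the unreachable states {E}; 6 states remain.
Initial partition by acceptance: {B,D} | {A,C,F,G}.
Split {B,D} by δ(·,1) → {B} and {D}.
Split {A,C,F,G} by δ(·,0) → {C,F,G} and {A}.
Split {C,F,G} by δ(·,1) → {F,G} and {C}.
Refine {F,G} on symbol 0: members go to different blocks, giving {F} and {G}.
Stable partition: {B} | {F} | {D} | {A} | {C} | {G} — 6 equivalence classes.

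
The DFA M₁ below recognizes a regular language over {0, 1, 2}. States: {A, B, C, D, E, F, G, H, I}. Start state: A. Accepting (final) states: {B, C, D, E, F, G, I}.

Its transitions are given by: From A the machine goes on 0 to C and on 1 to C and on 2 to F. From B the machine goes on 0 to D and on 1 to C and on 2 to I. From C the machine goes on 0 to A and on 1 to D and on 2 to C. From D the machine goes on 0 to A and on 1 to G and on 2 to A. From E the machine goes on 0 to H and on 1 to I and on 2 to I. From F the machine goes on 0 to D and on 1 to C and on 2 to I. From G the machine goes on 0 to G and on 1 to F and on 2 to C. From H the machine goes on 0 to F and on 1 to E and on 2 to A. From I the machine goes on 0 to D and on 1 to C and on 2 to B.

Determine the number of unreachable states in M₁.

No path from A leads to E, H; the other 7 states are all reachable.

2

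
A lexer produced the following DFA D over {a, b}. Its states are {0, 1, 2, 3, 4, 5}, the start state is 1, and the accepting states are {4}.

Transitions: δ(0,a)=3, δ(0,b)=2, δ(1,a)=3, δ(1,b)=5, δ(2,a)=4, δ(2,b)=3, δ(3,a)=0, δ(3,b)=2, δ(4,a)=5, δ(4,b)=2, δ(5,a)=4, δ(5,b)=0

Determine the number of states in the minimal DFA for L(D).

All states are reachable from the start state.
Start with accepting vs non-accepting: {4} | {0,1,2,3,5}.
Split {0,1,2,3,5} by δ(·,a) → {0,1,3} and {2,5}.
Stable partition: {4} | {0,1,3} | {2,5} — 3 equivalence classes.

3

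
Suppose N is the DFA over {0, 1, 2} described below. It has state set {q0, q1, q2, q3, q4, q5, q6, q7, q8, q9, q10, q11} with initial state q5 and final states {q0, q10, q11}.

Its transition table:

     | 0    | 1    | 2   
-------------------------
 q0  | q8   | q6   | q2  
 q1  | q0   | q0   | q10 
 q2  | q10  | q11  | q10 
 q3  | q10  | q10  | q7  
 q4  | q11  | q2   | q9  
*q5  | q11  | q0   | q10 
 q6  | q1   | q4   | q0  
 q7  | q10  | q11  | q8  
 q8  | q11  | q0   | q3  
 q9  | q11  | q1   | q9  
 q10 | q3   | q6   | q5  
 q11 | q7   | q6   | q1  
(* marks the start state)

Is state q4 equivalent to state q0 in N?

No

All states are reachable from the start state.
Start with accepting vs non-accepting: {q0,q10,q11} | {q1,q2,q3,q4,q5,q6,q7,q8,q9}.
Split {q1,q2,q3,q4,q5,q6,q7,q8,q9} by δ(·,0) → {q1,q2,q3,q4,q5,q7,q8,q9} and {q6}.
Split {q1,q2,q3,q4,q5,q7,q8,q9} by δ(·,1) → {q1,q2,q3,q5,q7,q8} and {q4,q9}.
Refine {q1,q2,q3,q5,q7,q8} on symbol 2: members go to different blocks, giving {q1,q2,q5} and {q3,q7,q8}.
No further refinement is possible. Final partition (5 blocks): {q0,q10,q11} | {q1,q2,q5} | {q6} | {q4,q9} | {q3,q7,q8}.
q4 and q0 end up in different blocks, so they are distinguishable. For instance, the string 'ε' is accepted from only q0.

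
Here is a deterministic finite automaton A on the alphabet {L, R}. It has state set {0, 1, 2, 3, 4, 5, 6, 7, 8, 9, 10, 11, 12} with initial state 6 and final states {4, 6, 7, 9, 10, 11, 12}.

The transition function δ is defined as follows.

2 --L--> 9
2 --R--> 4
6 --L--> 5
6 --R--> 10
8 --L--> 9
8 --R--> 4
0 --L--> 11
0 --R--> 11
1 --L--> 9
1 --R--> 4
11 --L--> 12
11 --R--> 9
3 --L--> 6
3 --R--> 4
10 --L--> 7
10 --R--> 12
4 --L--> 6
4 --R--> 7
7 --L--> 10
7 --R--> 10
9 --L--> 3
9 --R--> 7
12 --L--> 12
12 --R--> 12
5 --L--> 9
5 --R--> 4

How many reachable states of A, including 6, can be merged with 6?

2

Reachable states from the start: {3,4,5,6,7,9,10,12}. Unreachable: {0,1,2,8,11} — drop them.
P0 = {4,6,7,9,10,12} | {3,5}.
Split {4,6,7,9,10,12} by δ(·,L) → {4,7,10,12} and {6,9}.
Split {4,7,10,12} by δ(·,L) → {7,10,12} and {4}.
Stable partition: {7,10,12} | {3,5} | {6,9} | {4} — 4 equivalence classes.
State 6 belongs to the block {6,9}, which has 2 states.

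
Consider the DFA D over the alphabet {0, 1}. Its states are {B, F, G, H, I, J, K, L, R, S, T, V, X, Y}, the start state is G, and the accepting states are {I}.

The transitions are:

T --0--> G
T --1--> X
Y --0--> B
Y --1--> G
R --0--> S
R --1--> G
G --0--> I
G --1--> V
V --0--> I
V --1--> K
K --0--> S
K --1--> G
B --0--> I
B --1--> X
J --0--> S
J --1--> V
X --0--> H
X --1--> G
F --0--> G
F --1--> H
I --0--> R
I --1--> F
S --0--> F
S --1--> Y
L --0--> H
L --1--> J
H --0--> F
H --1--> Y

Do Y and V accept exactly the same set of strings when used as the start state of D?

No

States {J,L,T} cannot be reached from the start state, so discard them.
Initial partition by acceptance: {I} | {B,F,G,H,K,R,S,V,X,Y}.
Refine {B,F,G,H,K,R,S,V,X,Y} on symbol 0: members go to different blocks, giving {F,H,K,R,S,X,Y} and {B,G,V}.
On input 0, block {F,H,K,R,S,X,Y} splits into {H,K,R,S,X} and {F,Y}.
On input 0, block {H,K,R,S,X} splits into {K,R,X} and {H,S}.
On input 1, block {B,G,V} splits into {B,V} and {G}.
On input 0, block {F,Y} splits into {F} and {Y}.
Stable partition: {I} | {K,R,X} | {B,V} | {F} | {H,S} | {G} | {Y} — 7 equivalence classes.
Y and V end up in different blocks, so they are distinguishable. For instance, the string '0' is accepted from only V.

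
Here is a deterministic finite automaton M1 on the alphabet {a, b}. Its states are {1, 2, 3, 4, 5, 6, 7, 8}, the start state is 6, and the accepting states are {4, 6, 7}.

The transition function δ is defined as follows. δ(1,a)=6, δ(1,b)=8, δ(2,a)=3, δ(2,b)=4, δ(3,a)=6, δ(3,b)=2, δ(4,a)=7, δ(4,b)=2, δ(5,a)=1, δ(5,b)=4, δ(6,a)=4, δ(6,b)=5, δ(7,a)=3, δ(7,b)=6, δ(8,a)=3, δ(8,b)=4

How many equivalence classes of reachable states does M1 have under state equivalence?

5

Every state is reachable, so we keep all 8.
Start with accepting vs non-accepting: {4,6,7} | {1,2,3,5,8}.
Split {4,6,7} by δ(·,a) → {4,6} and {7}.
On input a, block {4,6} splits into {4} and {6}.
Split {1,2,3,5,8} by δ(·,a) → {2,5,8} and {1,3}.
The partition is now stable with 5 blocks: {4} | {2,5,8} | {7} | {6} | {1,3}.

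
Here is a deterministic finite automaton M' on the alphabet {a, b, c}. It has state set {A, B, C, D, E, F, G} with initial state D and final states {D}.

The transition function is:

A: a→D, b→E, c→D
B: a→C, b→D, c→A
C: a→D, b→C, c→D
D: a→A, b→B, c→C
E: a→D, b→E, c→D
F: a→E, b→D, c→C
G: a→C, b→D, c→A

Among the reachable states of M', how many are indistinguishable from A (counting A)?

States {F,G} cannot be reached from the start state, so discard them.
Start with accepting vs non-accepting: {D} | {A,B,C,E}.
On input a, block {A,B,C,E} splits into {A,C,E} and {B}.
The partition is now stable with 3 blocks: {D} | {A,C,E} | {B}.
The equivalence class containing A is {A,C,E}, of size 3.

3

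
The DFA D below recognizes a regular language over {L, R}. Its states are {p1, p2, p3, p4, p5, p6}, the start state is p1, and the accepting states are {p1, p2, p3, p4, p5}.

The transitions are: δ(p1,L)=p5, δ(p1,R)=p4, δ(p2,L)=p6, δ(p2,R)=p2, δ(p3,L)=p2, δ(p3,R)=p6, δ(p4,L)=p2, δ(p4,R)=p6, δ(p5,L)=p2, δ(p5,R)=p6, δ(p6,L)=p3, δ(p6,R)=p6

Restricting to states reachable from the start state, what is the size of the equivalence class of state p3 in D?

Start with accepting vs non-accepting: {p1,p2,p3,p4,p5} | {p6}.
Split {p1,p2,p3,p4,p5} by δ(·,L) → {p1,p3,p4,p5} and {p2}.
On input L, block {p1,p3,p4,p5} splits into {p3,p4,p5} and {p1}.
No further refinement is possible. Final partition (4 blocks): {p3,p4,p5} | {p6} | {p2} | {p1}.
State p3 belongs to the block {p3,p4,p5}, which has 3 states.

3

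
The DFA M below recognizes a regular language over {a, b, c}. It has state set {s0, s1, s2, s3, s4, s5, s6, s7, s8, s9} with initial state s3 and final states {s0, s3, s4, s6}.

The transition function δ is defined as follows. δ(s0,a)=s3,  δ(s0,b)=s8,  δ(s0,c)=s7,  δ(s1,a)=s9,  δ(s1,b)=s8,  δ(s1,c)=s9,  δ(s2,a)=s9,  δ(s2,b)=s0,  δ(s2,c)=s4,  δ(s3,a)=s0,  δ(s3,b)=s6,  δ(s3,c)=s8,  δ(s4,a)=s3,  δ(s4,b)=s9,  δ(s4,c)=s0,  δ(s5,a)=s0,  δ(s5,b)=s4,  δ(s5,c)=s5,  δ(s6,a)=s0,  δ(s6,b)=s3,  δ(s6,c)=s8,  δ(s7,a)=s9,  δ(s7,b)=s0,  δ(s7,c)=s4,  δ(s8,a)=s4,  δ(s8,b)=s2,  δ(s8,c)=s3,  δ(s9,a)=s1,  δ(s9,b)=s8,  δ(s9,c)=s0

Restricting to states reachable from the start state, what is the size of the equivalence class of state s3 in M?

First remove the unreachable states {s5}; 9 states remain.
Initial partition by acceptance: {s0,s3,s4,s6} | {s1,s2,s7,s8,s9}.
Split {s0,s3,s4,s6} by δ(·,b) → {s0,s4} and {s3,s6}.
Refine {s0,s4} on symbol c: members go to different blocks, giving {s0} and {s4}.
On input a, block {s1,s2,s7,s8,s9} splits into {s1,s2,s7,s9} and {s8}.
Refine {s1,s2,s7,s9} on symbol b: members go to different blocks, giving {s1,s9} and {s2,s7}.
On input c, block {s1,s9} splits into {s1} and {s9}.
The partition is now stable with 7 blocks: {s0} | {s1} | {s3,s6} | {s4} | {s8} | {s2,s7} | {s9}.
The equivalence class containing s3 is {s3,s6}, of size 2.

2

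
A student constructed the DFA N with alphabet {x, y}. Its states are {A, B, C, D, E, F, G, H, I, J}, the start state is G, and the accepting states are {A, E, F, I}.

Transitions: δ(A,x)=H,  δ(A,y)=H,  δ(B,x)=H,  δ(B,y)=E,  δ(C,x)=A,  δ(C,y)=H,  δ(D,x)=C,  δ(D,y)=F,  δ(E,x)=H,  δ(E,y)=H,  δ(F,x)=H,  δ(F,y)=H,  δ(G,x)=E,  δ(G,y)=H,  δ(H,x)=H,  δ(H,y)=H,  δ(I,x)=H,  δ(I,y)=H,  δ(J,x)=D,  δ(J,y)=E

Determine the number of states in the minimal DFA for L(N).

States {A,B,C,D,F,I,J} cannot be reached from the start state, so discard them.
P0 = {E} | {G,H}.
On input x, block {G,H} splits into {G} and {H}.
No further refinement is possible. Final partition (3 blocks): {E} | {G} | {H}.

3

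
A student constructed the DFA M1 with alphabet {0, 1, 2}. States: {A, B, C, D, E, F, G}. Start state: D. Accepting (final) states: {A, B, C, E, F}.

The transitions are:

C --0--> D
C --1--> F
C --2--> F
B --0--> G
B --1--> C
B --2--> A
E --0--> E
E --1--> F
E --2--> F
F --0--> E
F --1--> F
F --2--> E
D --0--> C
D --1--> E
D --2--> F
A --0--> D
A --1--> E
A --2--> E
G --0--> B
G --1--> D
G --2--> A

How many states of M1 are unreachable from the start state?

No path from D leads to A, B, G; the other 4 states are all reachable.

3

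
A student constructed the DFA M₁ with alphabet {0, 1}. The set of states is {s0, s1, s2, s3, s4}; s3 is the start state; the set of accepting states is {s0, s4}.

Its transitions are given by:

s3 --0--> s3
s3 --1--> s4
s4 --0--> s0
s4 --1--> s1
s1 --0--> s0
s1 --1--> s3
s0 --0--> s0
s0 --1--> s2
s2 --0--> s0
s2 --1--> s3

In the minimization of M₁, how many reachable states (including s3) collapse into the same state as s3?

1

Every state is reachable, so we keep all 5.
Initial partition by acceptance: {s0,s4} | {s1,s2,s3}.
Split {s1,s2,s3} by δ(·,0) → {s1,s2} and {s3}.
The partition is now stable with 3 blocks: {s0,s4} | {s1,s2} | {s3}.
The equivalence class containing s3 is {s3}, of size 1.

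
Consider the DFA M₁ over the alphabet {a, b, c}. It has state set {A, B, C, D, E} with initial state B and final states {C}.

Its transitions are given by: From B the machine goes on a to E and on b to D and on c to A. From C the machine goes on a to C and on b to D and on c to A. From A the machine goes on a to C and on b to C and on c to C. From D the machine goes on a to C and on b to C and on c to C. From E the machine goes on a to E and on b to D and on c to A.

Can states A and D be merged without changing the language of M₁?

Initial partition by acceptance: {C} | {A,B,D,E}.
Split {A,B,D,E} by δ(·,a) → {A,D} and {B,E}.
Stable partition: {C} | {A,D} | {B,E} — 3 equivalence classes.
A and D lie in the same block of the stable partition, so they are equivalent — no string distinguishes them.

Yes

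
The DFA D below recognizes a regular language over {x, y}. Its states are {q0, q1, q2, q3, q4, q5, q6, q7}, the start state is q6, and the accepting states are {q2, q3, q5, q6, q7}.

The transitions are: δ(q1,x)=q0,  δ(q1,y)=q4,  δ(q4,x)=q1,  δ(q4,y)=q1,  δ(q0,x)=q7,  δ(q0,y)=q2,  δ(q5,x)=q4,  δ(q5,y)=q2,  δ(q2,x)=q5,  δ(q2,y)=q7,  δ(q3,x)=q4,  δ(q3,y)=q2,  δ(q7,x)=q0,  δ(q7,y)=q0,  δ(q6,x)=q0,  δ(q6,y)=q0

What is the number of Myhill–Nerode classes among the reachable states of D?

6

Reachable states from the start: {q0,q1,q2,q4,q5,q6,q7}. Unreachable: {q3} — drop them.
Start with accepting vs non-accepting: {q2,q5,q6,q7} | {q0,q1,q4}.
Refine {q2,q5,q6,q7} on symbol x: members go to different blocks, giving {q5,q6,q7} and {q2}.
On input y, block {q5,q6,q7} splits into {q6,q7} and {q5}.
On input x, block {q0,q1,q4} splits into {q1,q4} and {q0}.
Refine {q1,q4} on symbol x: members go to different blocks, giving {q1} and {q4}.
The partition is now stable with 6 blocks: {q6,q7} | {q1} | {q2} | {q5} | {q0} | {q4}.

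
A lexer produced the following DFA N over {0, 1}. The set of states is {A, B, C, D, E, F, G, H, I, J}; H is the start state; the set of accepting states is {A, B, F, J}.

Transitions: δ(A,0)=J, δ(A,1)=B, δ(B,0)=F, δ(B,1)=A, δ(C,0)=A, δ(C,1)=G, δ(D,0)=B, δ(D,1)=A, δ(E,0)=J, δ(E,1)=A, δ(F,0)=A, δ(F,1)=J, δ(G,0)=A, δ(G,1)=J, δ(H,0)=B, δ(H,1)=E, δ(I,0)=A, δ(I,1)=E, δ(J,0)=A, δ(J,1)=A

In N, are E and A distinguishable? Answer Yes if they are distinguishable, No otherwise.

First remove the unreachable states {C,D,G,I}; 6 states remain.
P0 = {A,B,F,J} | {E,H}.
Split {E,H} by δ(·,1) → {E} and {H}.
Stable partition: {A,B,F,J} | {E} | {H} — 3 equivalence classes.
E and A end up in different blocks, so they are distinguishable. For instance, the string 'ε' is accepted from only A.

Yes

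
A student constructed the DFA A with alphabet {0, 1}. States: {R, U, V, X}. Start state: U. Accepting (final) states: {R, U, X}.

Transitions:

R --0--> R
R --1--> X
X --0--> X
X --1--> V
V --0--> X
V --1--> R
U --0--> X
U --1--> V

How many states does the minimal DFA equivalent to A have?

3

P0 = {R,U,X} | {V}.
On input 1, block {R,U,X} splits into {U,X} and {R}.
Stable partition: {U,X} | {V} | {R} — 3 equivalence classes.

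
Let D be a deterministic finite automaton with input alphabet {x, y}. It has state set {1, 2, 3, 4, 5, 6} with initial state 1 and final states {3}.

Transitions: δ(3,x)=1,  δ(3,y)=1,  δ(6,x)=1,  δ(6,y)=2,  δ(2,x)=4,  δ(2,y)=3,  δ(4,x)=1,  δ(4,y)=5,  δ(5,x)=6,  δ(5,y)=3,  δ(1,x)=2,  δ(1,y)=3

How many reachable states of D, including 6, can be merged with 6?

2

All states are reachable from the start state.
Start with accepting vs non-accepting: {3} | {1,2,4,5,6}.
Split {1,2,4,5,6} by δ(·,y) → {1,2,5} and {4,6}.
Split {1,2,5} by δ(·,x) → {2,5} and {1}.
No further refinement is possible. Final partition (4 blocks): {3} | {2,5} | {4,6} | {1}.
The equivalence class containing 6 is {4,6}, of size 2.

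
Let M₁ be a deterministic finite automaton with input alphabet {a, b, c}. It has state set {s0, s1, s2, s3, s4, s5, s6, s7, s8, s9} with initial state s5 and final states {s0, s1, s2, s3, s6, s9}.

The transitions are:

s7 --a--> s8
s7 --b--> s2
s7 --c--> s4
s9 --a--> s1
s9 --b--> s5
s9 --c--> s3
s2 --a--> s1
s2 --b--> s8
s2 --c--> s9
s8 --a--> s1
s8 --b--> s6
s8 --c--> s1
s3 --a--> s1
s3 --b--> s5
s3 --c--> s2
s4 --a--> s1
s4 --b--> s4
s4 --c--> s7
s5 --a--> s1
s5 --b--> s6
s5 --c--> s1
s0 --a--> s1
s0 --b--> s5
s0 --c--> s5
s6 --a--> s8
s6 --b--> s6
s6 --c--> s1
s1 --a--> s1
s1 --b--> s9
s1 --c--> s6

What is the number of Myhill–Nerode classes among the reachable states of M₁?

First remove the unreachable states {s0,s4,s7}; 7 states remain.
Initial partition by acceptance: {s1,s2,s3,s6,s9} | {s5,s8}.
Split {s1,s2,s3,s6,s9} by δ(·,a) → {s1,s2,s3,s9} and {s6}.
On input b, block {s1,s2,s3,s9} splits into {s2,s3,s9} and {s1}.
The partition is now stable with 4 blocks: {s2,s3,s9} | {s5,s8} | {s6} | {s1}.

4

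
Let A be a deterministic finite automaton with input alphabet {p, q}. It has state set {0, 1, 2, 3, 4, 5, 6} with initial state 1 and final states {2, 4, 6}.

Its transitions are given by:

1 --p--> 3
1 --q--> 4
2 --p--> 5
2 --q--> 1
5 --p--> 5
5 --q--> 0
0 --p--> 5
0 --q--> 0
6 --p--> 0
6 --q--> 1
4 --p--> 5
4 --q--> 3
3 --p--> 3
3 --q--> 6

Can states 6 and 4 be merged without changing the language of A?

Yes

States {2} cannot be reached from the start state, so discard them.
P0 = {4,6} | {0,1,3,5}.
On input q, block {0,1,3,5} splits into {0,5} and {1,3}.
No further refinement is possible. Final partition (3 blocks): {4,6} | {0,5} | {1,3}.
6 and 4 lie in the same block of the stable partition, so they are equivalent — no string distinguishes them.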